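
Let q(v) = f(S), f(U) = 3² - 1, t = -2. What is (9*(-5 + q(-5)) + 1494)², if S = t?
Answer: 2313441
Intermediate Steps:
S = -2
f(U) = 8 (f(U) = 9 - 1 = 8)
q(v) = 8
(9*(-5 + q(-5)) + 1494)² = (9*(-5 + 8) + 1494)² = (9*3 + 1494)² = (27 + 1494)² = 1521² = 2313441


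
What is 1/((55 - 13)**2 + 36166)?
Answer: 1/37930 ≈ 2.6364e-5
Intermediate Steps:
1/((55 - 13)**2 + 36166) = 1/(42**2 + 36166) = 1/(1764 + 36166) = 1/37930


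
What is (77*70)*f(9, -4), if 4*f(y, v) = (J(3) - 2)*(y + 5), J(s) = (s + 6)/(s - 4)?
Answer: -207515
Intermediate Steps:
J(s) = (6 + s)/(-4 + s)
f(y, v) = -55/4 - 11*y/4 (f(y, v) = (((6 + 3)/(-4 + 3) - 2)*(y + 5))/4 = ((9/(-1) - 2)*(5 + y))/4 = ((-1*9 - 2)*(5 + y))/4 = ((-9 - 2)*(5 + y))/4 = (-11*(5 + y))/4 = (-55 - 11*y)/4 = -55/4 - 11*y/4)
(77*70)*f(9, -4) = (77*70)*(-55/4 - 11/4*9) = 5390*(-55/4 - 99/4) = 5390*(-77/2) = -207515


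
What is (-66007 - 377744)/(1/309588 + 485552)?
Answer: -137379984588/150321072577 ≈ -0.91391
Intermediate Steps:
(-66007 - 377744)/(1/309588 + 485552) = -443751/(1/309588 + 485552) = -443751/150321072577/309588 = -443751*309588/150321072577 = -137379984588/150321072577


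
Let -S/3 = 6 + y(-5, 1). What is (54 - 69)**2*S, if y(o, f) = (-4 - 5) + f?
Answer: 1350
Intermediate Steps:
y(o, f) = -9 + f
S = 6 (S = -3*(6 + (-9 + 1)) = -3*(6 - 8) = -3*(-2) = 6)
(54 - 69)**2*S = (54 - 69)**2*6 = (-15)**2*6 = 225*6 = 1350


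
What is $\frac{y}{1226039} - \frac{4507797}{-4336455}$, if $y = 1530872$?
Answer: $\frac{4055097488281}{1772220983915} \approx 2.2881$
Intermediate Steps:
$\frac{y}{1226039} - \frac{4507797}{-4336455} = \frac{1530872}{1226039} - \frac{4507797}{-4336455} = 1530872 \cdot \frac{1}{1226039} - - \frac{1502599}{1445485} = \frac{1530872}{1226039} + \frac{1502599}{1445485} = \frac{4055097488281}{1772220983915}$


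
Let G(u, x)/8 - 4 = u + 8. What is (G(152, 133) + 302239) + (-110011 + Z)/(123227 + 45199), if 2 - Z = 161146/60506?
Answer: 773353970710414/2547695889 ≈ 3.0355e+5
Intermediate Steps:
G(u, x) = 96 + 8*u (G(u, x) = 32 + 8*(u + 8) = 32 + 8*(8 + u) = 32 + (64 + 8*u) = 96 + 8*u)
Z = -20067/30253 (Z = 2 - 161146/60506 = 2 - 1*80573/30253 = 2 - 80573/30253 = -20067/30253 ≈ -0.66331)
(G(152, 133) + 302239) + (-110011 + Z)/(123227 + 45199) = ((96 + 8*152) + 302239) + (-110011 - 20067/30253)/(123227 + 45199) = ((96 + 1216) + 302239) - 3328182850/30253/168426 = (1312 + 302239) - 3328182850/30253*1/168426 = 303551 - 1664091425/2547695889 = 773353970710414/2547695889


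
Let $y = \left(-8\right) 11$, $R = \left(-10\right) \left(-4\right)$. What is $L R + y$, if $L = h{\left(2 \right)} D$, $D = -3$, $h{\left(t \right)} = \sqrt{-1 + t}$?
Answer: $-208$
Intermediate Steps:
$R = 40$
$y = -88$
$L = -3$ ($L = \sqrt{-1 + 2} \left(-3\right) = \sqrt{1} \left(-3\right) = 1 \left(-3\right) = -3$)
$L R + y = \left(-3\right) 40 - 88 = -120 - 88 = -208$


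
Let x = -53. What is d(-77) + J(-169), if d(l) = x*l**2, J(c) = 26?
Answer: -314211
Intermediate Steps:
d(l) = -53*l**2
d(-77) + J(-169) = -53*(-77)**2 + 26 = -53*5929 + 26 = -314237 + 26 = -314211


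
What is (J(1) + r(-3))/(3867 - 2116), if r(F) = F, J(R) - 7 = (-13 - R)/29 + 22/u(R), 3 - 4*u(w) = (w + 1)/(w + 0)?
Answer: 2654/50779 ≈ 0.052266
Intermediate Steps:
u(w) = 3/4 - (1 + w)/(4*w) (u(w) = 3/4 - (w + 1)/(4*(w + 0)) = 3/4 - (1 + w)/(4*w))
J(R) = 190/29 - R/29 + 88*R/(-1 + 2*R) (J(R) = 7 + ((-13 - R)/29 + 22/(((-1 + 2*R)/(4*R)))) = 7 + ((-13 - R)*(1/29) + 22*(4*R/(-1 + 2*R))) = 7 + ((-13/29 - R/29) + 88*R/(-1 + 2*R)) = 7 + (-13/29 - R/29 + 88*R/(-1 + 2*R)) = 190/29 - R/29 + 88*R/(-1 + 2*R))
(J(1) + r(-3))/(3867 - 2116) = ((-190 - 2*1**2 + 2933*1)/(29*(-1 + 2*1)) - 3)/(3867 - 2116) = ((-190 - 2*1 + 2933)/(29*(-1 + 2)) - 3)/1751 = ((1/29)*(-190 - 2 + 2933)/1 - 3)*(1/1751) = ((1/29)*1*2741 - 3)*(1/1751) = (2741/29 - 3)*(1/1751) = (2654/29)*(1/1751) = 2654/50779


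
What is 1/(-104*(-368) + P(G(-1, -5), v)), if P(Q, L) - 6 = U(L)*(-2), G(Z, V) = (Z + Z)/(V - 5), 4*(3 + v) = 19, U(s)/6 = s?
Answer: 1/38257 ≈ 2.6139e-5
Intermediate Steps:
U(s) = 6*s
v = 7/4 (v = -3 + (¼)*19 = -3 + 19/4 = 7/4 ≈ 1.7500)
G(Z, V) = 2*Z/(-5 + V) (G(Z, V) = (2*Z)/(-5 + V) = 2*Z/(-5 + V))
P(Q, L) = 6 - 12*L (P(Q, L) = 6 + (6*L)*(-2) = 6 - 12*L)
1/(-104*(-368) + P(G(-1, -5), v)) = 1/(-104*(-368) + (6 - 12*7/4)) = 1/(38272 + (6 - 21)) = 1/(38272 - 15) = 1/38257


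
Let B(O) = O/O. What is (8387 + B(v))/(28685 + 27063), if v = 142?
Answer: 2097/13937 ≈ 0.15046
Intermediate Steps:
B(O) = 1
(8387 + B(v))/(28685 + 27063) = (8387 + 1)/(28685 + 27063) = 8388/55748 = 8388*(1/55748) = 2097/13937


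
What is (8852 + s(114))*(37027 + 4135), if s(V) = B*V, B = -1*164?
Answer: -405198728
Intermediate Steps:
B = -164
s(V) = -164*V
(8852 + s(114))*(37027 + 4135) = (8852 - 164*114)*(37027 + 4135) = (8852 - 18696)*41162 = -9844*41162 = -405198728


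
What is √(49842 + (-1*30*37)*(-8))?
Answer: √58722 ≈ 242.33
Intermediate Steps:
√(49842 + (-1*30*37)*(-8)) = √(49842 - 30*37*(-8)) = √(49842 - 1110*(-8)) = √(49842 + 8880) = √58722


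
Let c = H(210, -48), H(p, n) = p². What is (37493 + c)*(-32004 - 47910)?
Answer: -6520423002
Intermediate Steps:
c = 44100 (c = 210² = 44100)
(37493 + c)*(-32004 - 47910) = (37493 + 44100)*(-32004 - 47910) = 81593*(-79914) = -6520423002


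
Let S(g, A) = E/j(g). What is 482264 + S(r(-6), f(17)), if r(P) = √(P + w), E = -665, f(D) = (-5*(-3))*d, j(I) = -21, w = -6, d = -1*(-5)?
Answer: 1446887/3 ≈ 4.8230e+5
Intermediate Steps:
d = 5
f(D) = 75 (f(D) = -5*(-3)*5 = 15*5 = 75)
r(P) = √(-6 + P) (r(P) = √(P - 6) = √(-6 + P))
S(g, A) = 95/3 (S(g, A) = -665/(-21) = -665*(-1/21) = 95/3)
482264 + S(r(-6), f(17)) = 482264 + 95/3 = 1446887/3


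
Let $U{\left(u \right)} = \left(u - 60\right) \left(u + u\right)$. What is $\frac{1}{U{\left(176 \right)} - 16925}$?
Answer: $\frac{1}{23907} \approx 4.1829 \cdot 10^{-5}$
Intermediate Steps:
$U{\left(u \right)} = 2 u \left(-60 + u\right)$ ($U{\left(u \right)} = \left(-60 + u\right) 2 u = 2 u \left(-60 + u\right)$)
$\frac{1}{U{\left(176 \right)} - 16925} = \frac{1}{2 \cdot 176 \left(-60 + 176\right) - 16925} = \frac{1}{2 \cdot 176 \cdot 116 - 16925} = \frac{1}{40832 - 16925} = \frac{1}{23907}$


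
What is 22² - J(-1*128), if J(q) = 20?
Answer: 464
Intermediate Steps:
22² - J(-1*128) = 22² - 1*20 = 484 - 20 = 464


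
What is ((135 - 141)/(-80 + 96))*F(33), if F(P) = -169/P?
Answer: 169/88 ≈ 1.9205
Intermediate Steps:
((135 - 141)/(-80 + 96))*F(33) = ((135 - 141)/(-80 + 96))*(-169/33) = (-6/16)*(-169*1/33) = -6*1/16*(-169/33) = -3/8*(-169/33) = 169/88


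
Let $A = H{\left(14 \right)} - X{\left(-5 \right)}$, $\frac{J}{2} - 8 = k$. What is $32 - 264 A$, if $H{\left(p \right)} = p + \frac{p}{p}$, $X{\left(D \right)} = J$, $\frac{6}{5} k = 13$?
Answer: $6016$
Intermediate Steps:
$k = \frac{65}{6}$ ($k = \frac{5}{6} \cdot 13 = \frac{65}{6} \approx 10.833$)
$J = \frac{113}{3}$ ($J = 16 + 2 \cdot \frac{65}{6} = 16 + \frac{65}{3} = \frac{113}{3} \approx 37.667$)
$X{\left(D \right)} = \frac{113}{3}$
$H{\left(p \right)} = 1 + p$ ($H{\left(p \right)} = p + 1 = 1 + p$)
$A = - \frac{68}{3}$ ($A = \left(1 + 14\right) - \frac{113}{3} = 15 - \frac{113}{3} = - \frac{68}{3} \approx -22.667$)
$32 - 264 A = 32 - -5984 = 32 + 5984 = 6016$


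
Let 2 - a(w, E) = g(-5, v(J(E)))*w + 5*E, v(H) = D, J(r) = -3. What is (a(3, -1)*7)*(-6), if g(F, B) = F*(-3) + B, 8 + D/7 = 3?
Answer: -2814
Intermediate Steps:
D = -35 (D = -56 + 7*3 = -56 + 21 = -35)
v(H) = -35
g(F, B) = B - 3*F (g(F, B) = -3*F + B = B - 3*F)
a(w, E) = 2 - 5*E + 20*w (a(w, E) = 2 - ((-35 - 3*(-5))*w + 5*E) = 2 - ((-35 + 15)*w + 5*E) = 2 - (-20*w + 5*E) = 2 + (-5*E + 20*w) = 2 - 5*E + 20*w)
(a(3, -1)*7)*(-6) = ((2 - 5*(-1) + 20*3)*7)*(-6) = ((2 + 5 + 60)*7)*(-6) = (67*7)*(-6) = 469*(-6) = -2814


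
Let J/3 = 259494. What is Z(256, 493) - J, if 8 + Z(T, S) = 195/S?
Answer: -383795375/493 ≈ -7.7849e+5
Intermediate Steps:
J = 778482 (J = 3*259494 = 778482)
Z(T, S) = -8 + 195/S
Z(256, 493) - J = (-8 + 195/493) - 1*778482 = (-8 + 195*(1/493)) - 778482 = (-8 + 195/493) - 778482 = -3749/493 - 778482 = -383795375/493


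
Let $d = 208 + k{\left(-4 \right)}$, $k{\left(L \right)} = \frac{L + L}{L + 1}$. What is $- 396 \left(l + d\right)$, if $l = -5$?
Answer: $-81444$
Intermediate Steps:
$k{\left(L \right)} = \frac{2 L}{1 + L}$
$d = \frac{632}{3}$ ($d = 208 + 2 \left(-4\right) \frac{1}{1 - 4} = 208 + 2 \left(-4\right) \frac{1}{-3} = 208 + 2 \left(-4\right) \left(- \frac{1}{3}\right) = 208 + \frac{8}{3} = \frac{632}{3} \approx 210.67$)
$- 396 \left(l + d\right) = - 396 \left(-5 + \frac{632}{3}\right) = \left(-396\right) \frac{617}{3} = -81444$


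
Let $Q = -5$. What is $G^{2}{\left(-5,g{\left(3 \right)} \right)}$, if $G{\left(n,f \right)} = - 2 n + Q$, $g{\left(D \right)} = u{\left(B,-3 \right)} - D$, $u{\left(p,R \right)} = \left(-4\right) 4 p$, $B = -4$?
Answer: $25$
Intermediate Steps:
$u{\left(p,R \right)} = - 16 p$
$g{\left(D \right)} = 64 - D$ ($g{\left(D \right)} = \left(-16\right) \left(-4\right) - D = 64 - D$)
$G{\left(n,f \right)} = -5 - 2 n$ ($G{\left(n,f \right)} = - 2 n - 5 = -5 - 2 n$)
$G^{2}{\left(-5,g{\left(3 \right)} \right)} = \left(-5 - -10\right)^{2} = \left(-5 + 10\right)^{2} = 5^{2} = 25$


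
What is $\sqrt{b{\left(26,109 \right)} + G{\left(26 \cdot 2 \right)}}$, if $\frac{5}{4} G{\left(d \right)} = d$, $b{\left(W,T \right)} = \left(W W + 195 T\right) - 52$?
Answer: $\frac{\sqrt{548015}}{5} \approx 148.06$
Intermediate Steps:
$b{\left(W,T \right)} = -52 + W^{2} + 195 T$ ($b{\left(W,T \right)} = \left(W^{2} + 195 T\right) - 52 = -52 + W^{2} + 195 T$)
$G{\left(d \right)} = \frac{4 d}{5}$
$\sqrt{b{\left(26,109 \right)} + G{\left(26 \cdot 2 \right)}} = \sqrt{\left(-52 + 26^{2} + 195 \cdot 109\right) + \frac{4 \cdot 26 \cdot 2}{5}} = \sqrt{\left(-52 + 676 + 21255\right) + \frac{4}{5} \cdot 52} = \sqrt{21879 + \frac{208}{5}} = \sqrt{\frac{109603}{5}} = \frac{\sqrt{548015}}{5}$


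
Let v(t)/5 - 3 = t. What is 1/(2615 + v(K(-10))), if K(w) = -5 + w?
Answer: 1/2555 ≈ 0.00039139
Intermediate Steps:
v(t) = 15 + 5*t
1/(2615 + v(K(-10))) = 1/(2615 + (15 + 5*(-5 - 10))) = 1/(2615 + (15 + 5*(-15))) = 1/(2615 + (15 - 75)) = 1/(2615 - 60) = 1/2555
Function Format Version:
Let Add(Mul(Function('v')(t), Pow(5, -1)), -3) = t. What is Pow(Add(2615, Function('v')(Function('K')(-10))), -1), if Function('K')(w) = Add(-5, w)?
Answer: Rational(1, 2555) ≈ 0.00039139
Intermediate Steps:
Function('v')(t) = Add(15, Mul(5, t))
Pow(Add(2615, Function('v')(Function('K')(-10))), -1) = Pow(Add(2615, Add(15, Mul(5, Add(-5, -10)))), -1) = Pow(Add(2615, Add(15, Mul(5, -15))), -1) = Pow(Add(2615, Add(15, -75)), -1) = Pow(Add(2615, -60), -1) = Pow(2555, -1) = Rational(1, 2555)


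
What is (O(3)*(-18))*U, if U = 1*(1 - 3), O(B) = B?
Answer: 108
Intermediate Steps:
U = -2 (U = 1*(-2) = -2)
(O(3)*(-18))*U = (3*(-18))*(-2) = -54*(-2) = 108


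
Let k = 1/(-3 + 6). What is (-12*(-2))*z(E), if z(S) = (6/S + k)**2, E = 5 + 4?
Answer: 24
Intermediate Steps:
k = 1/3 ≈ 0.33333
E = 9
z(S) = (1/3 + 6/S)**2 (z(S) = (6/S + 1/3)**2 = (1/3 + 6/S)**2)
(-12*(-2))*z(E) = (-12*(-2))*((1/9)*(18 + 9)**2/9**2) = 24*((1/9)*(1/81)*27**2) = 24*((1/9)*(1/81)*729) = 24*1 = 24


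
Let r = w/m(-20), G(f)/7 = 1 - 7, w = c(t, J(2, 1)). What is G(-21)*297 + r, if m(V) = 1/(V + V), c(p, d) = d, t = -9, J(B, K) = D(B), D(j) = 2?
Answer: -12554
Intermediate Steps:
J(B, K) = 2
w = 2
m(V) = 1/(2*V)
G(f) = -42 (G(f) = 7*(1 - 7) = 7*(-6) = -42)
r = -80 (r = 2/(((½)/(-20))) = 2/(((½)*(-1/20))) = 2/(-1/40) = 2*(-40) = -80)
G(-21)*297 + r = -42*297 - 80 = -12474 - 80 = -12554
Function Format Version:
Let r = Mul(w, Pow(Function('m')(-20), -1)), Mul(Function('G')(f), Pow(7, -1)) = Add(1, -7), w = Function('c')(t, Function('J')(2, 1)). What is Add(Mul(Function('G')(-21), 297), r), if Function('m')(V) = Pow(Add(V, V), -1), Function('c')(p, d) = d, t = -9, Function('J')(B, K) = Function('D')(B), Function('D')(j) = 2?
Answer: -12554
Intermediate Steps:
Function('J')(B, K) = 2
w = 2
Function('m')(V) = Mul(Rational(1, 2), Pow(V, -1)) (Function('m')(V) = Pow(Mul(2, V), -1) = Mul(Rational(1, 2), Pow(V, -1)))
Function('G')(f) = -42 (Function('G')(f) = Mul(7, Add(1, -7)) = Mul(7, -6) = -42)
r = -80 (r = Mul(2, Pow(Mul(Rational(1, 2), Pow(-20, -1)), -1)) = Mul(2, Pow(Mul(Rational(1, 2), Rational(-1, 20)), -1)) = Mul(2, Pow(Rational(-1, 40), -1)) = Mul(2, -40) = -80)
Add(Mul(Function('G')(-21), 297), r) = Add(Mul(-42, 297), -80) = Add(-12474, -80) = -12554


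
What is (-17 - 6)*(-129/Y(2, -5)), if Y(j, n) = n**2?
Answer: 2967/25 ≈ 118.68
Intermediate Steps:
(-17 - 6)*(-129/Y(2, -5)) = (-17 - 6)*(-129/((-5)**2)) = -(-2967)/25 = -23*(-129/25) = 2967/25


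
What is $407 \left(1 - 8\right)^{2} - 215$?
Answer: $19728$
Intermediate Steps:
$407 \left(1 - 8\right)^{2} - 215 = 407 \left(-7\right)^{2} - 215 = 407 \cdot 49 - 215 = 19943 - 215 = 19728$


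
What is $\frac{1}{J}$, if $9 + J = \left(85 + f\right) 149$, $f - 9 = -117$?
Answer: $- \frac{1}{3436} \approx -0.00029104$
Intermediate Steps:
$f = -108$ ($f = 9 - 117 = -108$)
$J = -3436$ ($J = -9 + \left(85 - 108\right) 149 = -9 - 3427 = -3436$)
$\frac{1}{J} = \frac{1}{-3436} = - \frac{1}{3436}$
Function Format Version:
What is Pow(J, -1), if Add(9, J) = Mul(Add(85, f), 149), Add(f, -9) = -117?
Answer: Rational(-1, 3436) ≈ -0.00029104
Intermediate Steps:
f = -108 (f = Add(9, -117) = -108)
J = -3436 (J = Add(-9, Mul(Add(85, -108), 149)) = Add(-9, Mul(-23, 149)) = Add(-9, -3427) = -3436)
Pow(J, -1) = Pow(-3436, -1) = Rational(-1, 3436)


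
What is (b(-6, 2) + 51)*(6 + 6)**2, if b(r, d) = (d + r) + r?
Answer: 5904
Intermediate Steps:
b(r, d) = d + 2*r
(b(-6, 2) + 51)*(6 + 6)**2 = ((2 + 2*(-6)) + 51)*(6 + 6)**2 = ((2 - 12) + 51)*12**2 = (-10 + 51)*144 = 41*144 = 5904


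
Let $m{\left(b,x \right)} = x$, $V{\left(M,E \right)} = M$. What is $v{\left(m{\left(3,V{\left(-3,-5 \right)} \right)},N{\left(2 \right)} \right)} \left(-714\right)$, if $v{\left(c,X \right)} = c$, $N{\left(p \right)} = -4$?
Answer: $2142$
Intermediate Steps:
$v{\left(m{\left(3,V{\left(-3,-5 \right)} \right)},N{\left(2 \right)} \right)} \left(-714\right) = \left(-3\right) \left(-714\right) = 2142$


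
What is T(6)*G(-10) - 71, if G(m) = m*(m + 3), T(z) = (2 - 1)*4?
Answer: 209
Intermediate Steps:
T(z) = 4 (T(z) = 1*4 = 4)
G(m) = m*(3 + m)
T(6)*G(-10) - 71 = 4*(-10*(3 - 10)) - 71 = 4*(-10*(-7)) - 71 = 4*70 - 71 = 280 - 71 = 209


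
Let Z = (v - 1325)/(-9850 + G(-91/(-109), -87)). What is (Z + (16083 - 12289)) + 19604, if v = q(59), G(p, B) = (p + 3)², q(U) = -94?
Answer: 911382100429/38951042 ≈ 23398.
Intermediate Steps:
G(p, B) = (3 + p)²
v = -94
Z = 5619713/38951042 (Z = (-94 - 1325)/(-9850 + (3 - 91/(-109))²) = -1419/(-9850 + (3 - 91*(-1/109))²) = -1419/(-9850 + (3 + 91/109)²) = -1419/(-9850 + (418/109)²) = -1419/(-9850 + 174724/11881) = -1419/(-116853126/11881) = -1419*(-11881/116853126) = 5619713/38951042 ≈ 0.14428)
(Z + (16083 - 12289)) + 19604 = (5619713/38951042 + (16083 - 12289)) + 19604 = (5619713/38951042 + 3794) + 19604 = 147785873061/38951042 + 19604 = 911382100429/38951042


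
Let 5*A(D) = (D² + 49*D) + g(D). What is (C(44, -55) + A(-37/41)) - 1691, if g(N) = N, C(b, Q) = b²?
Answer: 1984744/8405 ≈ 236.14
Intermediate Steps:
A(D) = 10*D + D²/5 (A(D) = ((D² + 49*D) + D)/5 = (D² + 50*D)/5 = 10*D + D²/5)
(C(44, -55) + A(-37/41)) - 1691 = (44² + (-37/41)*(50 - 37/41)/5) - 1691 = (1936 + (-37*1/41)*(50 - 37*1/41)/5) - 1691 = (1936 + (⅕)*(-37/41)*(50 - 37/41)) - 1691 = (1936 + (⅕)*(-37/41)*(2013/41)) - 1691 = (1936 - 74481/8405) - 1691 = 16197599/8405 - 1691 = 1984744/8405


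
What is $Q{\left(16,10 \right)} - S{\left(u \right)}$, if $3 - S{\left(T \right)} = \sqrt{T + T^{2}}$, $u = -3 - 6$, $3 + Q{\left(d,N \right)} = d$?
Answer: $10 + 6 \sqrt{2} \approx 18.485$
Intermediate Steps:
$Q{\left(d,N \right)} = -3 + d$
$u = -9$ ($u = -3 - 6 = -9$)
$S{\left(T \right)} = 3 - \sqrt{T + T^{2}}$
$Q{\left(16,10 \right)} - S{\left(u \right)} = \left(-3 + 16\right) - \left(3 - \sqrt{- 9 \left(1 - 9\right)}\right) = 13 - \left(3 - \sqrt{\left(-9\right) \left(-8\right)}\right) = 13 - \left(3 - \sqrt{72}\right) = 13 - \left(3 - 6 \sqrt{2}\right) = 10 + 6 \sqrt{2}$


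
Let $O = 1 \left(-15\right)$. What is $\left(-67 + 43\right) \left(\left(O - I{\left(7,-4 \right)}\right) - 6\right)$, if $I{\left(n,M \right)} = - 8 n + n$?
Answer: $-672$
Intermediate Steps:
$O = -15$
$I{\left(n,M \right)} = - 7 n$
$\left(-67 + 43\right) \left(\left(O - I{\left(7,-4 \right)}\right) - 6\right) = \left(-67 + 43\right) \left(\left(-15 - \left(-7\right) 7\right) - 6\right) = - 24 \left(\left(-15 - -49\right) - 6\right) = - 24 \left(\left(-15 + 49\right) - 6\right) = - 24 \left(34 - 6\right) = \left(-24\right) 28 = -672$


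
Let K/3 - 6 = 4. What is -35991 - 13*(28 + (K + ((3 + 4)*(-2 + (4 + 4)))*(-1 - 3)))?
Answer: -34561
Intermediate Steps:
K = 30 (K = 18 + 3*4 = 18 + 12 = 30)
-35991 - 13*(28 + (K + ((3 + 4)*(-2 + (4 + 4)))*(-1 - 3))) = -35991 - 13*(28 + (30 + ((3 + 4)*(-2 + (4 + 4)))*(-1 - 3))) = -35991 - 13*(28 + (30 + (7*(-2 + 8))*(-4))) = -35991 - 13*(28 + (30 + (7*6)*(-4))) = -35991 - 13*(28 + (30 + 42*(-4))) = -35991 - 13*(28 + (30 - 168)) = -35991 - 13*(28 - 138) = -35991 - 13*(-110) = -35991 - 1*(-1430) = -35991 + 1430 = -34561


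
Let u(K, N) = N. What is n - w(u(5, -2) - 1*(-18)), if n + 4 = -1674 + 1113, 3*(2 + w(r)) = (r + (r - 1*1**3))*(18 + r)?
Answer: -2743/3 ≈ -914.33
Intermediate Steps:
w(r) = -2 + (-1 + 2*r)*(18 + r)/3 (w(r) = -2 + ((r + (r - 1*1**3))*(18 + r))/3 = -2 + ((r + (r - 1*1))*(18 + r))/3 = -2 + ((r + (r - 1))*(18 + r))/3 = -2 + ((r + (-1 + r))*(18 + r))/3 = -2 + ((-1 + 2*r)*(18 + r))/3 = -2 + (-1 + 2*r)*(18 + r)/3)
n = -565 (n = -4 + (-1674 + 1113) = -4 - 561 = -565)
n - w(u(5, -2) - 1*(-18)) = -565 - (-8 + 2*(-2 - 1*(-18))**2/3 + 35*(-2 - 1*(-18))/3) = -565 - (-8 + 2*(-2 + 18)**2/3 + 35*(-2 + 18)/3) = -565 - (-8 + (2/3)*16**2 + (35/3)*16) = -565 - (-8 + (2/3)*256 + 560/3) = -565 - (-8 + 512/3 + 560/3) = -565 - 1*1048/3 = -565 - 1048/3 = -2743/3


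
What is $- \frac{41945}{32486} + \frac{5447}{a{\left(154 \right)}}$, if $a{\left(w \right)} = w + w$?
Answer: $\frac{82016091}{5002844} \approx 16.394$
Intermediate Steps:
$a{\left(w \right)} = 2 w$
$- \frac{41945}{32486} + \frac{5447}{a{\left(154 \right)}} = - \frac{41945}{32486} + \frac{5447}{2 \cdot 154} = \left(-41945\right) \frac{1}{32486} + \frac{5447}{308} = - \frac{41945}{32486} + 5447 \cdot \frac{1}{308} = - \frac{41945}{32486} + \frac{5447}{308} = \frac{82016091}{5002844}$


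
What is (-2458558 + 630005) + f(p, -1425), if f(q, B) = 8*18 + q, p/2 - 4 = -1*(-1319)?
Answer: -1825763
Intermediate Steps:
p = 2646 (p = 8 + 2*(-1*(-1319)) = 8 + 2*1319 = 8 + 2638 = 2646)
f(q, B) = 144 + q
(-2458558 + 630005) + f(p, -1425) = (-2458558 + 630005) + (144 + 2646) = -1828553 + 2790 = -1825763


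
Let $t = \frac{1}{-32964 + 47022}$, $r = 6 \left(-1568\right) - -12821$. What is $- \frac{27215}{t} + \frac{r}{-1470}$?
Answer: $- \frac{562405054313}{1470} \approx -3.8259 \cdot 10^{8}$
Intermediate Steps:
$r = 3413$ ($r = -9408 + 12821 = 3413$)
$t = \frac{1}{14058} \approx 7.1134 \cdot 10^{-5}$
$- \frac{27215}{t} + \frac{r}{-1470} = - 27215 \frac{1}{\frac{1}{14058}} + \frac{3413}{-1470} = \left(-27215\right) 14058 + 3413 \left(- \frac{1}{1470}\right) = -382588470 - \frac{3413}{1470} = - \frac{562405054313}{1470}$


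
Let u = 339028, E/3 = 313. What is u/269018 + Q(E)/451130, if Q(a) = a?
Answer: 76599154771/60681045170 ≈ 1.2623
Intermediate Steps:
E = 939 (E = 3*313 = 939)
u/269018 + Q(E)/451130 = 339028/269018 + 939/451130 = 339028*(1/269018) + 939*(1/451130) = 169514/134509 + 939/451130 = 76599154771/60681045170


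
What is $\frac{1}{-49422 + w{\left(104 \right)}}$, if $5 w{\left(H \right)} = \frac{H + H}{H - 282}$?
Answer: $- \frac{445}{21992894} \approx -2.0234 \cdot 10^{-5}$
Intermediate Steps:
$w{\left(H \right)} = \frac{2 H}{5 \left(-282 + H\right)}$ ($w{\left(H \right)} = \frac{\left(H + H\right) \frac{1}{H - 282}}{5} = \frac{2 H \frac{1}{-282 + H}}{5} = \frac{2 H}{5 \left(-282 + H\right)}$)
$\frac{1}{-49422 + w{\left(104 \right)}} = \frac{1}{-49422 + \frac{2}{5} \cdot 104 \frac{1}{-282 + 104}} = \frac{1}{-49422 + \frac{2}{5} \cdot 104 \frac{1}{-178}} = \frac{1}{-49422 + \frac{2}{5} \cdot 104 \left(- \frac{1}{178}\right)} = \frac{1}{-49422 - \frac{104}{445}} = \frac{1}{- \frac{21992894}{445}} = - \frac{445}{21992894}$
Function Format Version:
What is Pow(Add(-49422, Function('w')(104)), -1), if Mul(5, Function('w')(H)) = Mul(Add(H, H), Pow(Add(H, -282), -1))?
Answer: Rational(-445, 21992894) ≈ -2.0234e-5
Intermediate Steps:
Function('w')(H) = Mul(Rational(2, 5), H, Pow(Add(-282, H), -1)) (Function('w')(H) = Mul(Rational(1, 5), Mul(Add(H, H), Pow(Add(H, -282), -1))) = Mul(Rational(1, 5), Mul(Mul(2, H), Pow(Add(-282, H), -1))) = Mul(Rational(1, 5), Mul(2, H, Pow(Add(-282, H), -1))) = Mul(Rational(2, 5), H, Pow(Add(-282, H), -1)))
Pow(Add(-49422, Function('w')(104)), -1) = Pow(Add(-49422, Mul(Rational(2, 5), 104, Pow(Add(-282, 104), -1))), -1) = Pow(Add(-49422, Mul(Rational(2, 5), 104, Pow(-178, -1))), -1) = Pow(Add(-49422, Mul(Rational(2, 5), 104, Rational(-1, 178))), -1) = Pow(Add(-49422, Rational(-104, 445)), -1) = Pow(Rational(-21992894, 445), -1) = Rational(-445, 21992894)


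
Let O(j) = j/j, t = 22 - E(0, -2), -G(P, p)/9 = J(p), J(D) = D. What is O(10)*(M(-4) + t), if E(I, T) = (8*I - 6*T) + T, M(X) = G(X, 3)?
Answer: -15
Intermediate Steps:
G(P, p) = -9*p
M(X) = -27 (M(X) = -9*3 = -27)
E(I, T) = -5*T + 8*I (E(I, T) = (-6*T + 8*I) + T = -5*T + 8*I)
t = 12 (t = 22 - (-5*(-2) + 8*0) = 22 - (10 + 0) = 22 - 1*10 = 22 - 10 = 12)
O(j) = 1
O(10)*(M(-4) + t) = 1*(-27 + 12) = 1*(-15) = -15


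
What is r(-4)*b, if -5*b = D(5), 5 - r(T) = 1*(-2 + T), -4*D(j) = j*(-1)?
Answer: -11/4 ≈ -2.7500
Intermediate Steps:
D(j) = j/4 (D(j) = -j*(-1)/4 = -(-1)*j/4 = j/4)
r(T) = 7 - T (r(T) = 5 - (-2 + T) = 5 + (2 - T) = 7 - T)
b = -1/4 (b = -5/20 = -1/5*5/4 = -1/4 ≈ -0.25000)
r(-4)*b = (7 - 1*(-4))*(-1/4) = (7 + 4)*(-1/4) = 11*(-1/4) = -11/4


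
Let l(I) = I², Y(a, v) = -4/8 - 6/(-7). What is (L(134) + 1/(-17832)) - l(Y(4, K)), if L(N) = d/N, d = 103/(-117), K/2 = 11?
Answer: -306346571/2283155784 ≈ -0.13418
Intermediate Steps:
K = 22 (K = 2*11 = 22)
d = -103/117 (d = 103*(-1/117) = -103/117 ≈ -0.88034)
Y(a, v) = 5/14 (Y(a, v) = -4*⅛ - 6*(-⅐) = -½ + 6/7 = 5/14)
L(N) = -103/(117*N)
(L(134) + 1/(-17832)) - l(Y(4, K)) = (-103/117/134 + 1/(-17832)) - (5/14)² = (-103/117*1/134 - 1/17832) - 1*25/196 = (-103/15678 - 1/17832) - 25/196 = -308729/46595016 - 25/196 = -306346571/2283155784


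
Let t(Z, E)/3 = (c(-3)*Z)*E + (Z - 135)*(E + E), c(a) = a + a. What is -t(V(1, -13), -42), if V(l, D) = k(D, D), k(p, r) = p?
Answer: -27468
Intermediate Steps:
V(l, D) = D
c(a) = 2*a
t(Z, E) = -18*E*Z + 6*E*(-135 + Z) (t(Z, E) = 3*(((2*(-3))*Z)*E + (Z - 135)*(E + E)) = 3*((-6*Z)*E + (-135 + Z)*(2*E)) = 3*(-6*E*Z + 2*E*(-135 + Z)) = -18*E*Z + 6*E*(-135 + Z))
-t(V(1, -13), -42) = -(-6)*(-42)*(135 + 2*(-13)) = -(-6)*(-42)*(135 - 26) = -(-6)*(-42)*109 = -1*27468 = -27468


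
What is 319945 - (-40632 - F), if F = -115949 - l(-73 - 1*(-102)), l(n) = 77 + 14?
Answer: 244537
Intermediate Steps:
l(n) = 91
F = -116040 (F = -115949 - 1*91 = -115949 - 91 = -116040)
319945 - (-40632 - F) = 319945 - (-40632 - 1*(-116040)) = 319945 - (-40632 + 116040) = 319945 - 1*75408 = 319945 - 75408 = 244537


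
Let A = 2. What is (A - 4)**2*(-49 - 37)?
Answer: -344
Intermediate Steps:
(A - 4)**2*(-49 - 37) = (2 - 4)**2*(-49 - 37) = (-2)**2*(-86) = 4*(-86) = -344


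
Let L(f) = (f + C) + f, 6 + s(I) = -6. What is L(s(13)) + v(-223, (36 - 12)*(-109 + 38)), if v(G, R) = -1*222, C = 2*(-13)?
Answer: -272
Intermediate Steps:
C = -26
s(I) = -12 (s(I) = -6 - 6 = -12)
v(G, R) = -222
L(f) = -26 + 2*f (L(f) = (f - 26) + f = (-26 + f) + f = -26 + 2*f)
L(s(13)) + v(-223, (36 - 12)*(-109 + 38)) = (-26 + 2*(-12)) - 222 = (-26 - 24) - 222 = -50 - 222 = -272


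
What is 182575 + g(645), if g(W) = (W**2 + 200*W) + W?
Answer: 728245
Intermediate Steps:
g(W) = W**2 + 201*W
182575 + g(645) = 182575 + 645*(201 + 645) = 182575 + 645*846 = 182575 + 545670 = 728245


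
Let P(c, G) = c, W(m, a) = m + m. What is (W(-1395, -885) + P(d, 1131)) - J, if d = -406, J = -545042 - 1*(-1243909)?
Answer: -702063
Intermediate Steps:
W(m, a) = 2*m
J = 698867 (J = -545042 + 1243909 = 698867)
(W(-1395, -885) + P(d, 1131)) - J = (2*(-1395) - 406) - 1*698867 = (-2790 - 406) - 698867 = -3196 - 698867 = -702063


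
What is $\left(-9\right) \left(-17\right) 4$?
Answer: $612$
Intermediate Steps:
$\left(-9\right) \left(-17\right) 4 = 153 \cdot 4 = 612$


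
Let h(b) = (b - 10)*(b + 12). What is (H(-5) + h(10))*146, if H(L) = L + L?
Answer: -1460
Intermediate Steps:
h(b) = (-10 + b)*(12 + b)
H(L) = 2*L
(H(-5) + h(10))*146 = (2*(-5) + (-120 + 10² + 2*10))*146 = (-10 + (-120 + 100 + 20))*146 = (-10 + 0)*146 = -10*146 = -1460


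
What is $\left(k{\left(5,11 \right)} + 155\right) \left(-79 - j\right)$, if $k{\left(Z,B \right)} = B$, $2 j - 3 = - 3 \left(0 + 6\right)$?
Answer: $-11869$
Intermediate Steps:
$j = - \frac{15}{2}$ ($j = \frac{3}{2} + \frac{\left(-3\right) \left(0 + 6\right)}{2} = \frac{3}{2} + \frac{\left(-3\right) 6}{2} = \frac{3}{2} + \frac{1}{2} \left(-18\right) = \frac{3}{2} - 9 = - \frac{15}{2} \approx -7.5$)
$\left(k{\left(5,11 \right)} + 155\right) \left(-79 - j\right) = \left(11 + 155\right) \left(-79 - - \frac{15}{2}\right) = 166 \left(-79 + \frac{15}{2}\right) = 166 \left(- \frac{143}{2}\right) = -11869$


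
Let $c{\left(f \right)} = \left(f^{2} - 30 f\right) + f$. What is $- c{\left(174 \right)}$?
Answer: $-25230$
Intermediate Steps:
$c{\left(f \right)} = f^{2} - 29 f$
$- c{\left(174 \right)} = - 174 \left(-29 + 174\right) = - 174 \cdot 145 = \left(-1\right) 25230 = -25230$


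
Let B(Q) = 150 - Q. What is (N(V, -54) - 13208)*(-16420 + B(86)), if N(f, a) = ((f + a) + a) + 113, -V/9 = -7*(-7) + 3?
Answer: 223602876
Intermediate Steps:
V = -468 (V = -9*(-7*(-7) + 3) = -9*(49 + 3) = -9*52 = -468)
N(f, a) = 113 + f + 2*a (N(f, a) = ((a + f) + a) + 113 = (f + 2*a) + 113 = 113 + f + 2*a)
(N(V, -54) - 13208)*(-16420 + B(86)) = ((113 - 468 + 2*(-54)) - 13208)*(-16420 + (150 - 1*86)) = ((113 - 468 - 108) - 13208)*(-16420 + (150 - 86)) = (-463 - 13208)*(-16420 + 64) = -13671*(-16356) = 223602876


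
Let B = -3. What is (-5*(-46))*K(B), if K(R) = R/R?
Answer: 230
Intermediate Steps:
K(R) = 1
(-5*(-46))*K(B) = -5*(-46)*1 = 230*1 = 230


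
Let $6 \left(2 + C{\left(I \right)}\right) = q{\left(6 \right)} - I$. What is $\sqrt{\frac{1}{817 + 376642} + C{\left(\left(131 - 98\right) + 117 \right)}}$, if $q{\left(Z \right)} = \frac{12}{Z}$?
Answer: $\frac{i \sqrt{34194067806309}}{1132377} \approx 5.164 i$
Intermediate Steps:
$C{\left(I \right)} = - \frac{5}{3} - \frac{I}{6}$ ($C{\left(I \right)} = -2 + \frac{\frac{12}{6} - I}{6} = -2 + \frac{12 \cdot \frac{1}{6} - I}{6} = -2 + \frac{2 - I}{6} = -2 - \left(- \frac{1}{3} + \frac{I}{6}\right) = - \frac{5}{3} - \frac{I}{6}$)
$\sqrt{\frac{1}{817 + 376642} + C{\left(\left(131 - 98\right) + 117 \right)}} = \sqrt{\frac{1}{817 + 376642} - \left(\frac{5}{3} + \frac{\left(131 - 98\right) + 117}{6}\right)} = \sqrt{\frac{1}{377459} - \left(\frac{5}{3} + \frac{33 + 117}{6}\right)} = \sqrt{\frac{1}{377459} - \frac{80}{3}} = \sqrt{- \frac{30196717}{1132377}} = \frac{i \sqrt{34194067806309}}{1132377}$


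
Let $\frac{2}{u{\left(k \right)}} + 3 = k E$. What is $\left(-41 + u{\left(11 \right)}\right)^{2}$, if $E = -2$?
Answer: $\frac{1054729}{625} \approx 1687.6$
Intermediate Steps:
$u{\left(k \right)} = \frac{2}{-3 - 2 k}$ ($u{\left(k \right)} = \frac{2}{-3 + k \left(-2\right)} = \frac{2}{-3 - 2 k}$)
$\left(-41 + u{\left(11 \right)}\right)^{2} = \left(-41 - \frac{2}{3 + 2 \cdot 11}\right)^{2} = \left(-41 - \frac{2}{3 + 22}\right)^{2} = \left(-41 - \frac{2}{25}\right)^{2} = \left(- \frac{1027}{25}\right)^{2} = \frac{1054729}{625}$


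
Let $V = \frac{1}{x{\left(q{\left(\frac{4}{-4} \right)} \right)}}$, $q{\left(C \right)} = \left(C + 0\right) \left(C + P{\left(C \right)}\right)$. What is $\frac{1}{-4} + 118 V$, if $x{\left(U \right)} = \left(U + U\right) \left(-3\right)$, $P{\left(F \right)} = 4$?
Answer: $\frac{227}{36} \approx 6.3056$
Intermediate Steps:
$q{\left(C \right)} = C \left(4 + C\right)$ ($q{\left(C \right)} = \left(C + 0\right) \left(C + 4\right) = C \left(4 + C\right)$)
$x{\left(U \right)} = - 6 U$ ($x{\left(U \right)} = 2 U \left(-3\right) = - 6 U$)
$V = \frac{1}{18}$ ($V = \frac{1}{\left(-6\right) \frac{4}{-4} \left(4 + \frac{4}{-4}\right)} = \frac{1}{\left(-6\right) 4 \left(- \frac{1}{4}\right) \left(4 + 4 \left(- \frac{1}{4}\right)\right)} = \frac{1}{\left(-6\right) \left(- (4 - 1)\right)} = \frac{1}{\left(-6\right) \left(\left(-1\right) 3\right)} = \frac{1}{\left(-6\right) \left(-3\right)} = \frac{1}{18} \approx 0.055556$)
$\frac{1}{-4} + 118 V = \frac{1}{-4} + 118 \cdot \frac{1}{18} = - \frac{1}{4} + \frac{59}{9} = \frac{227}{36}$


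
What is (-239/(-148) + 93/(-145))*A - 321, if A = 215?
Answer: -479419/4292 ≈ -111.70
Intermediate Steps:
(-239/(-148) + 93/(-145))*A - 321 = (-239/(-148) + 93/(-145))*215 - 321 = (-239*(-1/148) + 93*(-1/145))*215 - 321 = (239/148 - 93/145)*215 - 321 = (20891/21460)*215 - 321 = 898313/4292 - 321 = -479419/4292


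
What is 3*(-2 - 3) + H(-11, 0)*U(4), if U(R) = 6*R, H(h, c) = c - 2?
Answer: -63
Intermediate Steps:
H(h, c) = -2 + c
3*(-2 - 3) + H(-11, 0)*U(4) = 3*(-2 - 3) + (-2 + 0)*(6*4) = 3*(-5) - 2*24 = -15 - 48 = -63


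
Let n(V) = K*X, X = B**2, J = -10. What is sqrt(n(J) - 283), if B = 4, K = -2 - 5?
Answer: I*sqrt(395) ≈ 19.875*I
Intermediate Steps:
K = -7
X = 16 (X = 4**2 = 16)
n(V) = -112 (n(V) = -7*16 = -112)
sqrt(n(J) - 283) = sqrt(-112 - 283) = sqrt(-395) = I*sqrt(395)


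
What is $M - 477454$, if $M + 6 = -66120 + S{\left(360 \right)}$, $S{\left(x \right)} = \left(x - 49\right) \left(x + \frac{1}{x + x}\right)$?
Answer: $- \frac{310766089}{720} \approx -4.3162 \cdot 10^{5}$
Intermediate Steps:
$S{\left(x \right)} = \left(-49 + x\right) \left(x + \frac{1}{2 x}\right)$
$M = \frac{33000791}{720}$ ($M = -6 + \left(-66120 + \left(\frac{1}{2} + 360^{2} - 17640 - \frac{49}{2 \cdot 360}\right)\right) = -6 + \left(-66120 + \left(\frac{1}{2} + 129600 - 17640 - \frac{49}{720}\right)\right) = -6 + \left(-66120 + \frac{80611511}{720}\right) = -6 + \frac{33005111}{720} = \frac{33000791}{720} \approx 45834.0$)
$M - 477454 = \frac{33000791}{720} - 477454 = - \frac{310766089}{720}$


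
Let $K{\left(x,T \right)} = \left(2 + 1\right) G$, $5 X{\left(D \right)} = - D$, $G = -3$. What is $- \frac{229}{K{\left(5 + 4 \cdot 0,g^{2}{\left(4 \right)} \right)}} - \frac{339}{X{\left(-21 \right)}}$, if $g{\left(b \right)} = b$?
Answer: $- \frac{3482}{63} \approx -55.27$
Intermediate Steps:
$X{\left(D \right)} = - \frac{D}{5}$ ($X{\left(D \right)} = \frac{\left(-1\right) D}{5} = - \frac{D}{5}$)
$K{\left(x,T \right)} = -9$ ($K{\left(x,T \right)} = \left(2 + 1\right) \left(-3\right) = 3 \left(-3\right) = -9$)
$- \frac{229}{K{\left(5 + 4 \cdot 0,g^{2}{\left(4 \right)} \right)}} - \frac{339}{X{\left(-21 \right)}} = - \frac{229}{-9} - \frac{339}{\left(- \frac{1}{5}\right) \left(-21\right)} = \left(-229\right) \left(- \frac{1}{9}\right) - \frac{339}{\frac{21}{5}} = \frac{229}{9} - \frac{565}{7} = - \frac{3482}{63}$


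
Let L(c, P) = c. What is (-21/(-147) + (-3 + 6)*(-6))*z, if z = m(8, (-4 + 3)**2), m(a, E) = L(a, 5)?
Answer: -1000/7 ≈ -142.86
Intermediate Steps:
m(a, E) = a
z = 8
(-21/(-147) + (-3 + 6)*(-6))*z = (-21/(-147) + (-3 + 6)*(-6))*8 = (-21*(-1/147) + 3*(-6))*8 = (1/7 - 18)*8 = -125/7*8 = -1000/7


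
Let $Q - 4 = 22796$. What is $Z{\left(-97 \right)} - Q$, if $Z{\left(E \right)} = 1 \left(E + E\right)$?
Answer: $-22994$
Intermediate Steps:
$Q = 22800$ ($Q = 4 + 22796 = 22800$)
$Z{\left(E \right)} = 2 E$ ($Z{\left(E \right)} = 1 \cdot 2 E = 2 E$)
$Z{\left(-97 \right)} - Q = 2 \left(-97\right) - 22800 = -194 - 22800 = -22994$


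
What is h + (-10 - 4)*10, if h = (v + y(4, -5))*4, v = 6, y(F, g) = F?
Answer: -100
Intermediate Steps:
h = 40 (h = (6 + 4)*4 = 10*4 = 40)
h + (-10 - 4)*10 = 40 + (-10 - 4)*10 = 40 - 14*10 = 40 - 140 = -100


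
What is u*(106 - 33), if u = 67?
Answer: 4891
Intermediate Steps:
u*(106 - 33) = 67*(106 - 33) = 67*73 = 4891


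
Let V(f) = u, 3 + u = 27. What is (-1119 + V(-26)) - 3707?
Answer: -4802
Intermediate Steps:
u = 24 (u = -3 + 27 = 24)
V(f) = 24
(-1119 + V(-26)) - 3707 = (-1119 + 24) - 3707 = -1095 - 3707 = -4802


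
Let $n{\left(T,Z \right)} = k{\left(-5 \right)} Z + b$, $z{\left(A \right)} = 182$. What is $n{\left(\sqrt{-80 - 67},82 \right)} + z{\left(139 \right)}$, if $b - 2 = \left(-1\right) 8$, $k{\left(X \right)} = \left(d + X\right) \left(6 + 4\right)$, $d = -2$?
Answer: $-5564$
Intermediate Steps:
$k{\left(X \right)} = -20 + 10 X$ ($k{\left(X \right)} = \left(-2 + X\right) \left(6 + 4\right) = \left(-2 + X\right) 10 = -20 + 10 X$)
$b = -6$ ($b = 2 - 8 = -6$)
$n{\left(T,Z \right)} = -6 - 70 Z$ ($n{\left(T,Z \right)} = \left(-20 + 10 \left(-5\right)\right) Z - 6 = \left(-20 - 50\right) Z - 6 = - 70 Z - 6 = -6 - 70 Z$)
$n{\left(\sqrt{-80 - 67},82 \right)} + z{\left(139 \right)} = \left(-6 - 5740\right) + 182 = -5746 + 182 = -5564$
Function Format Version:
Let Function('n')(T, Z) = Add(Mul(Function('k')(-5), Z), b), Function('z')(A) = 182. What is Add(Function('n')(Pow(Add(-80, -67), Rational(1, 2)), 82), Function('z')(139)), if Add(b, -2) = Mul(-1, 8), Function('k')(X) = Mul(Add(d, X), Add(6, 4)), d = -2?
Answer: -5564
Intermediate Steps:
Function('k')(X) = Add(-20, Mul(10, X)) (Function('k')(X) = Mul(Add(-2, X), Add(6, 4)) = Mul(Add(-2, X), 10) = Add(-20, Mul(10, X)))
b = -6 (b = Add(2, Mul(-1, 8)) = Add(2, -8) = -6)
Function('n')(T, Z) = Add(-6, Mul(-70, Z)) (Function('n')(T, Z) = Add(Mul(Add(-20, Mul(10, -5)), Z), -6) = Add(Mul(Add(-20, -50), Z), -6) = Add(Mul(-70, Z), -6) = Add(-6, Mul(-70, Z)))
Add(Function('n')(Pow(Add(-80, -67), Rational(1, 2)), 82), Function('z')(139)) = Add(Add(-6, Mul(-70, 82)), 182) = Add(Add(-6, -5740), 182) = Add(-5746, 182) = -5564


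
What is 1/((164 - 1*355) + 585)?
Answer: 1/394 ≈ 0.0025381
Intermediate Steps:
1/((164 - 1*355) + 585) = 1/((164 - 355) + 585) = 1/(-191 + 585) = 1/394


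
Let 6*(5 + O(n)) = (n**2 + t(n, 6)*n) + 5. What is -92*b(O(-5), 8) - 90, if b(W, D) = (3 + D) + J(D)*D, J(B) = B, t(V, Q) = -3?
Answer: -6990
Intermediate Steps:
O(n) = -25/6 - n/2 + n**2/6 (O(n) = -5 + ((n**2 - 3*n) + 5)/6 = -5 + (5 + n**2 - 3*n)/6 = -5 + (5/6 - n/2 + n**2/6) = -25/6 - n/2 + n**2/6)
b(W, D) = 3 + D + D**2 (b(W, D) = (3 + D) + D*D = (3 + D) + D**2 = 3 + D + D**2)
-92*b(O(-5), 8) - 90 = -92*(3 + 8 + 8**2) - 90 = -92*(3 + 8 + 64) - 90 = -92*75 - 90 = -6900 - 90 = -6990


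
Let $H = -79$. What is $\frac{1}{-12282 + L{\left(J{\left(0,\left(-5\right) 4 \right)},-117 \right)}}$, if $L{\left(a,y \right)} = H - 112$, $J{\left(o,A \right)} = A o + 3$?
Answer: $- \frac{1}{12473} \approx -8.0173 \cdot 10^{-5}$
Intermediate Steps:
$J{\left(o,A \right)} = 3 + A o$
$L{\left(a,y \right)} = -191$ ($L{\left(a,y \right)} = -79 - 112 = -191$)
$\frac{1}{-12282 + L{\left(J{\left(0,\left(-5\right) 4 \right)},-117 \right)}} = \frac{1}{-12282 - 191} = \frac{1}{-12473} = - \frac{1}{12473}$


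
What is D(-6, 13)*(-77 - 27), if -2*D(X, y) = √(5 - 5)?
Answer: 0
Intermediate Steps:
D(X, y) = 0 (D(X, y) = -√(5 - 5)/2 = -√0/2 = -½*0 = 0)
D(-6, 13)*(-77 - 27) = 0*(-77 - 27) = 0*(-104) = 0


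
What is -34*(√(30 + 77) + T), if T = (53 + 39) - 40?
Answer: -1768 - 34*√107 ≈ -2119.7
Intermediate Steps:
T = 52 (T = 92 - 40 = 52)
-34*(√(30 + 77) + T) = -34*(√(30 + 77) + 52) = -34*(√107 + 52) = -34*(52 + √107) = -1768 - 34*√107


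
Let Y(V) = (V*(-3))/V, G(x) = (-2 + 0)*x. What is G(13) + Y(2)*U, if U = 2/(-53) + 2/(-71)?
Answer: -97094/3763 ≈ -25.802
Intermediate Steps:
U = -248/3763 (U = 2*(-1/53) + 2*(-1/71) = -2/53 - 2/71 = -248/3763 ≈ -0.065905)
G(x) = -2*x
Y(V) = -3 (Y(V) = (-3*V)/V = -3)
G(13) + Y(2)*U = -2*13 - 3*(-248/3763) = -26 + 744/3763 = -97094/3763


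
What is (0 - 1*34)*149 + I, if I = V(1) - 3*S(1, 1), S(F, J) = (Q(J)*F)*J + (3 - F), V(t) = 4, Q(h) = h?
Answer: -5071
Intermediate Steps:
S(F, J) = 3 - F + F*J**2 (S(F, J) = (J*F)*J + (3 - F) = (F*J)*J + (3 - F) = F*J**2 + (3 - F) = 3 - F + F*J**2)
I = -5 (I = 4 - 3*(3 - 1*1 + 1*1**2) = 4 - 3*(3 - 1 + 1*1) = 4 - 3*(3 - 1 + 1) = 4 - 3*3 = 4 - 9 = -5)
(0 - 1*34)*149 + I = (0 - 1*34)*149 - 5 = (0 - 34)*149 - 5 = -34*149 - 5 = -5066 - 5 = -5071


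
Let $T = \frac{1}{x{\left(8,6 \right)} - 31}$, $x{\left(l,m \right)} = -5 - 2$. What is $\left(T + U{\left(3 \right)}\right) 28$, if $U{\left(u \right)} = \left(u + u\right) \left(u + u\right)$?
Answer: $\frac{19138}{19} \approx 1007.3$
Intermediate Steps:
$U{\left(u \right)} = 4 u^{2}$ ($U{\left(u \right)} = 2 u 2 u = 4 u^{2}$)
$x{\left(l,m \right)} = -7$ ($x{\left(l,m \right)} = -5 - 2 = -7$)
$T = - \frac{1}{38}$ ($T = \frac{1}{-7 - 31} = \frac{1}{-38} = - \frac{1}{38} \approx -0.026316$)
$\left(T + U{\left(3 \right)}\right) 28 = \left(- \frac{1}{38} + 4 \cdot 3^{2}\right) 28 = \left(- \frac{1}{38} + 4 \cdot 9\right) 28 = \left(- \frac{1}{38} + 36\right) 28 = \frac{1367}{38} \cdot 28 = \frac{19138}{19}$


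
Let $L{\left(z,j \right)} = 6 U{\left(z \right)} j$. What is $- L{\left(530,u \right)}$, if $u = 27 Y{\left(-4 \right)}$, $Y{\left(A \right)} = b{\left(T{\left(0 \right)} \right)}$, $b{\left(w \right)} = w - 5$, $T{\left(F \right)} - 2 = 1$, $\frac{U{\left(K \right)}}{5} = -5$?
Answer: $-8100$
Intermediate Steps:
$U{\left(K \right)} = -25$ ($U{\left(K \right)} = 5 \left(-5\right) = -25$)
$T{\left(F \right)} = 3$ ($T{\left(F \right)} = 2 + 1 = 3$)
$b{\left(w \right)} = -5 + w$
$Y{\left(A \right)} = -2$ ($Y{\left(A \right)} = -5 + 3 = -2$)
$u = -54$ ($u = 27 \left(-2\right) = -54$)
$L{\left(z,j \right)} = - 150 j$ ($L{\left(z,j \right)} = 6 \left(-25\right) j = - 150 j$)
$- L{\left(530,u \right)} = - \left(-150\right) \left(-54\right) = \left(-1\right) 8100 = -8100$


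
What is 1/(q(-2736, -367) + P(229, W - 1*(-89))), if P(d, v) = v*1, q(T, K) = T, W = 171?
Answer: -1/2476 ≈ -0.00040388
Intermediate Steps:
P(d, v) = v
1/(q(-2736, -367) + P(229, W - 1*(-89))) = 1/(-2736 + (171 - 1*(-89))) = 1/(-2736 + (171 + 89)) = 1/(-2736 + 260) = 1/(-2476) = -1/2476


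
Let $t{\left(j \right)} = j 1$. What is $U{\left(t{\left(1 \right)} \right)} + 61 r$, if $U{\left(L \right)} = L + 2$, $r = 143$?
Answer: $8726$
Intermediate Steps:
$t{\left(j \right)} = j$
$U{\left(L \right)} = 2 + L$
$U{\left(t{\left(1 \right)} \right)} + 61 r = \left(2 + 1\right) + 61 \cdot 143 = 3 + 8723 = 8726$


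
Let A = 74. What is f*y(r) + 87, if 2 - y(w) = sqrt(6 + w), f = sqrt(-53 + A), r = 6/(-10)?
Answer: 87 + sqrt(21)*(10 - 3*sqrt(15))/5 ≈ 85.516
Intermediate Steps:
r = -3/5 (r = 6*(-1/10) = -3/5 ≈ -0.60000)
f = sqrt(21) (f = sqrt(-53 + 74) = sqrt(21) ≈ 4.5826)
y(w) = 2 - sqrt(6 + w)
f*y(r) + 87 = sqrt(21)*(2 - sqrt(6 - 3/5)) + 87 = sqrt(21)*(2 - sqrt(27/5)) + 87 = sqrt(21)*(2 - 3*sqrt(15)/5) + 87 = 87 + sqrt(21)*(2 - 3*sqrt(15)/5)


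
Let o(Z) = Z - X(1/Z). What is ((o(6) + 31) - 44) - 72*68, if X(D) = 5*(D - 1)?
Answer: -29393/6 ≈ -4898.8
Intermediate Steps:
X(D) = -5 + 5*D (X(D) = 5*(-1 + D) = -5 + 5*D)
o(Z) = 5 + Z - 5/Z (o(Z) = Z - (-5 + 5*(1/Z)) = Z - (-5 + 5/Z) = Z + (5 - 5/Z) = 5 + Z - 5/Z)
((o(6) + 31) - 44) - 72*68 = (((5 + 6 - 5/6) + 31) - 44) - 72*68 = (((5 + 6 - 5*⅙) + 31) - 44) - 4896 = (((5 + 6 - ⅚) + 31) - 44) - 4896 = ((61/6 + 31) - 44) - 4896 = (247/6 - 44) - 4896 = -17/6 - 4896 = -29393/6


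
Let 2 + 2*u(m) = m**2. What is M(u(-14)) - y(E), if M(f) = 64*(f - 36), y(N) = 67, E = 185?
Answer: 3837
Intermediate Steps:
u(m) = -1 + m**2/2
M(f) = -2304 + 64*f (M(f) = 64*(-36 + f) = -2304 + 64*f)
M(u(-14)) - y(E) = (-2304 + 64*(-1 + (1/2)*(-14)**2)) - 1*67 = (-2304 + 64*(-1 + (1/2)*196)) - 67 = (-2304 + 64*(-1 + 98)) - 67 = (-2304 + 64*97) - 67 = (-2304 + 6208) - 67 = 3904 - 67 = 3837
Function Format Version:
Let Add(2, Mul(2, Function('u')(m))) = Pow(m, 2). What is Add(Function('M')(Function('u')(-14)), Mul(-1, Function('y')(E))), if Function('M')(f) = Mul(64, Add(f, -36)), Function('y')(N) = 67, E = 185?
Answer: 3837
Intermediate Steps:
Function('u')(m) = Add(-1, Mul(Rational(1, 2), Pow(m, 2)))
Function('M')(f) = Add(-2304, Mul(64, f)) (Function('M')(f) = Mul(64, Add(-36, f)) = Add(-2304, Mul(64, f)))
Add(Function('M')(Function('u')(-14)), Mul(-1, Function('y')(E))) = Add(Add(-2304, Mul(64, Add(-1, Mul(Rational(1, 2), Pow(-14, 2))))), Mul(-1, 67)) = Add(Add(-2304, Mul(64, Add(-1, Mul(Rational(1, 2), 196)))), -67) = Add(Add(-2304, Mul(64, Add(-1, 98))), -67) = Add(Add(-2304, Mul(64, 97)), -67) = Add(Add(-2304, 6208), -67) = Add(3904, -67) = 3837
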